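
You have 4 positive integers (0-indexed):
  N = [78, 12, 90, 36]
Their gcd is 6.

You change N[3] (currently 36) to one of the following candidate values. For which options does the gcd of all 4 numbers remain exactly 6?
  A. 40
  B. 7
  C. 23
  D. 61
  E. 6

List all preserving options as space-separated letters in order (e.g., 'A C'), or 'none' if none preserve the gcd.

Answer: E

Derivation:
Old gcd = 6; gcd of others (without N[3]) = 6
New gcd for candidate v: gcd(6, v). Preserves old gcd iff gcd(6, v) = 6.
  Option A: v=40, gcd(6,40)=2 -> changes
  Option B: v=7, gcd(6,7)=1 -> changes
  Option C: v=23, gcd(6,23)=1 -> changes
  Option D: v=61, gcd(6,61)=1 -> changes
  Option E: v=6, gcd(6,6)=6 -> preserves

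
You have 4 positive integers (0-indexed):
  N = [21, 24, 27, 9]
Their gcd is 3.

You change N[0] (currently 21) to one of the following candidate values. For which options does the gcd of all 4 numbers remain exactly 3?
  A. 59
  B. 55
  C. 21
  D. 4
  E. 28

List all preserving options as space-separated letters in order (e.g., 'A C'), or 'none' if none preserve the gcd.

Old gcd = 3; gcd of others (without N[0]) = 3
New gcd for candidate v: gcd(3, v). Preserves old gcd iff gcd(3, v) = 3.
  Option A: v=59, gcd(3,59)=1 -> changes
  Option B: v=55, gcd(3,55)=1 -> changes
  Option C: v=21, gcd(3,21)=3 -> preserves
  Option D: v=4, gcd(3,4)=1 -> changes
  Option E: v=28, gcd(3,28)=1 -> changes

Answer: C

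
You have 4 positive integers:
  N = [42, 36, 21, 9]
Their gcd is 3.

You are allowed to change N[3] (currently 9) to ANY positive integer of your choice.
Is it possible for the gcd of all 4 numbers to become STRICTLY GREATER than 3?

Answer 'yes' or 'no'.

Current gcd = 3
gcd of all OTHER numbers (without N[3]=9): gcd([42, 36, 21]) = 3
The new gcd after any change is gcd(3, new_value).
This can be at most 3.
Since 3 = old gcd 3, the gcd can only stay the same or decrease.

Answer: no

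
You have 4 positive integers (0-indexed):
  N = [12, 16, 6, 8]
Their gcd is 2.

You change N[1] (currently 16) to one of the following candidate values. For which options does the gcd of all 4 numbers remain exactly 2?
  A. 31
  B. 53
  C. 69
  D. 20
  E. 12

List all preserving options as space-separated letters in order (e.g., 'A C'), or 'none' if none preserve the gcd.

Answer: D E

Derivation:
Old gcd = 2; gcd of others (without N[1]) = 2
New gcd for candidate v: gcd(2, v). Preserves old gcd iff gcd(2, v) = 2.
  Option A: v=31, gcd(2,31)=1 -> changes
  Option B: v=53, gcd(2,53)=1 -> changes
  Option C: v=69, gcd(2,69)=1 -> changes
  Option D: v=20, gcd(2,20)=2 -> preserves
  Option E: v=12, gcd(2,12)=2 -> preserves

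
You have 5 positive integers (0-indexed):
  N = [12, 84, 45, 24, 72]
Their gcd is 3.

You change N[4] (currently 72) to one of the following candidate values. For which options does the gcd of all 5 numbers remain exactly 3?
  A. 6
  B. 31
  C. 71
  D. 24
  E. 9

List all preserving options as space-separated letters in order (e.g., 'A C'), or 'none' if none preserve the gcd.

Answer: A D E

Derivation:
Old gcd = 3; gcd of others (without N[4]) = 3
New gcd for candidate v: gcd(3, v). Preserves old gcd iff gcd(3, v) = 3.
  Option A: v=6, gcd(3,6)=3 -> preserves
  Option B: v=31, gcd(3,31)=1 -> changes
  Option C: v=71, gcd(3,71)=1 -> changes
  Option D: v=24, gcd(3,24)=3 -> preserves
  Option E: v=9, gcd(3,9)=3 -> preserves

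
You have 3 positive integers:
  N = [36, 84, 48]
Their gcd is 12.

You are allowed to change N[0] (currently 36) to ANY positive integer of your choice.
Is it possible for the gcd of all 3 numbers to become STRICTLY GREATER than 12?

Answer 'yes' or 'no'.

Current gcd = 12
gcd of all OTHER numbers (without N[0]=36): gcd([84, 48]) = 12
The new gcd after any change is gcd(12, new_value).
This can be at most 12.
Since 12 = old gcd 12, the gcd can only stay the same or decrease.

Answer: no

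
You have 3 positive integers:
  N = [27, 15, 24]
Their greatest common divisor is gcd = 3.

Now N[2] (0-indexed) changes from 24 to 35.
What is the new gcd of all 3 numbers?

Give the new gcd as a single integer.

Answer: 1

Derivation:
Numbers: [27, 15, 24], gcd = 3
Change: index 2, 24 -> 35
gcd of the OTHER numbers (without index 2): gcd([27, 15]) = 3
New gcd = gcd(g_others, new_val) = gcd(3, 35) = 1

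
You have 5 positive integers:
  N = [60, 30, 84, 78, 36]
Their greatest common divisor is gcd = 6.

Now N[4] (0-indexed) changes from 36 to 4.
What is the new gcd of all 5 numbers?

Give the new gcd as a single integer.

Answer: 2

Derivation:
Numbers: [60, 30, 84, 78, 36], gcd = 6
Change: index 4, 36 -> 4
gcd of the OTHER numbers (without index 4): gcd([60, 30, 84, 78]) = 6
New gcd = gcd(g_others, new_val) = gcd(6, 4) = 2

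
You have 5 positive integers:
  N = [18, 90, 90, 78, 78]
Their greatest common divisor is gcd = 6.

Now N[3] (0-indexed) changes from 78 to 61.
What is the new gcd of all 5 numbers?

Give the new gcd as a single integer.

Numbers: [18, 90, 90, 78, 78], gcd = 6
Change: index 3, 78 -> 61
gcd of the OTHER numbers (without index 3): gcd([18, 90, 90, 78]) = 6
New gcd = gcd(g_others, new_val) = gcd(6, 61) = 1

Answer: 1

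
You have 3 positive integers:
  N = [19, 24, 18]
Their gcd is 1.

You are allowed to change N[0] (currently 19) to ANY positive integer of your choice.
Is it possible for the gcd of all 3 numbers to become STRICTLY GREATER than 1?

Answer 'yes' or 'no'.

Current gcd = 1
gcd of all OTHER numbers (without N[0]=19): gcd([24, 18]) = 6
The new gcd after any change is gcd(6, new_value).
This can be at most 6.
Since 6 > old gcd 1, the gcd CAN increase (e.g., set N[0] = 6).

Answer: yes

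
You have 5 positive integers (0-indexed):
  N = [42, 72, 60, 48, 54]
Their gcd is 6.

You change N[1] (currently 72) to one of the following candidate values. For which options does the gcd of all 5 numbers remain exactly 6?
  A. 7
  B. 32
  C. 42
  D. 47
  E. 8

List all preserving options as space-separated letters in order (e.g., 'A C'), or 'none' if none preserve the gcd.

Answer: C

Derivation:
Old gcd = 6; gcd of others (without N[1]) = 6
New gcd for candidate v: gcd(6, v). Preserves old gcd iff gcd(6, v) = 6.
  Option A: v=7, gcd(6,7)=1 -> changes
  Option B: v=32, gcd(6,32)=2 -> changes
  Option C: v=42, gcd(6,42)=6 -> preserves
  Option D: v=47, gcd(6,47)=1 -> changes
  Option E: v=8, gcd(6,8)=2 -> changes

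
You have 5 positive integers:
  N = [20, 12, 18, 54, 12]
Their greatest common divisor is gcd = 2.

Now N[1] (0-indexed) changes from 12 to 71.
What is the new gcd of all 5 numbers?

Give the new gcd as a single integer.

Numbers: [20, 12, 18, 54, 12], gcd = 2
Change: index 1, 12 -> 71
gcd of the OTHER numbers (without index 1): gcd([20, 18, 54, 12]) = 2
New gcd = gcd(g_others, new_val) = gcd(2, 71) = 1

Answer: 1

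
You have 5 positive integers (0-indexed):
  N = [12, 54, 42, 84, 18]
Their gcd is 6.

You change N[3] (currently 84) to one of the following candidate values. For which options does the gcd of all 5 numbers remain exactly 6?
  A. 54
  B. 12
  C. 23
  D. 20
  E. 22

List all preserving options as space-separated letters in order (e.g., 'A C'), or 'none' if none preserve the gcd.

Answer: A B

Derivation:
Old gcd = 6; gcd of others (without N[3]) = 6
New gcd for candidate v: gcd(6, v). Preserves old gcd iff gcd(6, v) = 6.
  Option A: v=54, gcd(6,54)=6 -> preserves
  Option B: v=12, gcd(6,12)=6 -> preserves
  Option C: v=23, gcd(6,23)=1 -> changes
  Option D: v=20, gcd(6,20)=2 -> changes
  Option E: v=22, gcd(6,22)=2 -> changes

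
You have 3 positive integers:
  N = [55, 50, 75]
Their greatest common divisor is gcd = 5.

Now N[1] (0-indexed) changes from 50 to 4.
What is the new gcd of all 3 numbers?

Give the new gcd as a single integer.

Numbers: [55, 50, 75], gcd = 5
Change: index 1, 50 -> 4
gcd of the OTHER numbers (without index 1): gcd([55, 75]) = 5
New gcd = gcd(g_others, new_val) = gcd(5, 4) = 1

Answer: 1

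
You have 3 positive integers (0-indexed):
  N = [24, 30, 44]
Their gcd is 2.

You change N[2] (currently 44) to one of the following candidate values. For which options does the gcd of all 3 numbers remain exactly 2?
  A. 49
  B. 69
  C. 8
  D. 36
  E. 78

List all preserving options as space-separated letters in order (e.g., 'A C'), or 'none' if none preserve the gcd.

Old gcd = 2; gcd of others (without N[2]) = 6
New gcd for candidate v: gcd(6, v). Preserves old gcd iff gcd(6, v) = 2.
  Option A: v=49, gcd(6,49)=1 -> changes
  Option B: v=69, gcd(6,69)=3 -> changes
  Option C: v=8, gcd(6,8)=2 -> preserves
  Option D: v=36, gcd(6,36)=6 -> changes
  Option E: v=78, gcd(6,78)=6 -> changes

Answer: C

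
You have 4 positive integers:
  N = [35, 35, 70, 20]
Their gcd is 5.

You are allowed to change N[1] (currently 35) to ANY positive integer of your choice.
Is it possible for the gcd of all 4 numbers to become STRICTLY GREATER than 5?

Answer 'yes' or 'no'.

Current gcd = 5
gcd of all OTHER numbers (without N[1]=35): gcd([35, 70, 20]) = 5
The new gcd after any change is gcd(5, new_value).
This can be at most 5.
Since 5 = old gcd 5, the gcd can only stay the same or decrease.

Answer: no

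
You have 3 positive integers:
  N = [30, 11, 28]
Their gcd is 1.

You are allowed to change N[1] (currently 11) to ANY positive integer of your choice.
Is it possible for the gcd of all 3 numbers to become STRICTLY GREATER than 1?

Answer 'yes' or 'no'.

Answer: yes

Derivation:
Current gcd = 1
gcd of all OTHER numbers (without N[1]=11): gcd([30, 28]) = 2
The new gcd after any change is gcd(2, new_value).
This can be at most 2.
Since 2 > old gcd 1, the gcd CAN increase (e.g., set N[1] = 2).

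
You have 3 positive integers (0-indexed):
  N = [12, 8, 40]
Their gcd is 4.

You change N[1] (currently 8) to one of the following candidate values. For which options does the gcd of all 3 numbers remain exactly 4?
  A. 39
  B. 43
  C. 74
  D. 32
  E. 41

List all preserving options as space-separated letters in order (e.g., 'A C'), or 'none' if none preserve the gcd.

Old gcd = 4; gcd of others (without N[1]) = 4
New gcd for candidate v: gcd(4, v). Preserves old gcd iff gcd(4, v) = 4.
  Option A: v=39, gcd(4,39)=1 -> changes
  Option B: v=43, gcd(4,43)=1 -> changes
  Option C: v=74, gcd(4,74)=2 -> changes
  Option D: v=32, gcd(4,32)=4 -> preserves
  Option E: v=41, gcd(4,41)=1 -> changes

Answer: D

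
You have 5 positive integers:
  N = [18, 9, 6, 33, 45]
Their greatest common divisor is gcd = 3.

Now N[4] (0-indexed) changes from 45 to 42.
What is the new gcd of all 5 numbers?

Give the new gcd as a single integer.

Numbers: [18, 9, 6, 33, 45], gcd = 3
Change: index 4, 45 -> 42
gcd of the OTHER numbers (without index 4): gcd([18, 9, 6, 33]) = 3
New gcd = gcd(g_others, new_val) = gcd(3, 42) = 3

Answer: 3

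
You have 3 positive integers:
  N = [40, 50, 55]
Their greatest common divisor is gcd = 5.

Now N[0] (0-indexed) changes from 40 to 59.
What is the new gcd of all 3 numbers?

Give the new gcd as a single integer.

Numbers: [40, 50, 55], gcd = 5
Change: index 0, 40 -> 59
gcd of the OTHER numbers (without index 0): gcd([50, 55]) = 5
New gcd = gcd(g_others, new_val) = gcd(5, 59) = 1

Answer: 1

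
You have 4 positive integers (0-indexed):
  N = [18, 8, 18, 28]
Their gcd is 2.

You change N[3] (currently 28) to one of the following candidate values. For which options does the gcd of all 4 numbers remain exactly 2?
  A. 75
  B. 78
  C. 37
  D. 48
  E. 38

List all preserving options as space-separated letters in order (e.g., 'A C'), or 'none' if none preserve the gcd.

Old gcd = 2; gcd of others (without N[3]) = 2
New gcd for candidate v: gcd(2, v). Preserves old gcd iff gcd(2, v) = 2.
  Option A: v=75, gcd(2,75)=1 -> changes
  Option B: v=78, gcd(2,78)=2 -> preserves
  Option C: v=37, gcd(2,37)=1 -> changes
  Option D: v=48, gcd(2,48)=2 -> preserves
  Option E: v=38, gcd(2,38)=2 -> preserves

Answer: B D E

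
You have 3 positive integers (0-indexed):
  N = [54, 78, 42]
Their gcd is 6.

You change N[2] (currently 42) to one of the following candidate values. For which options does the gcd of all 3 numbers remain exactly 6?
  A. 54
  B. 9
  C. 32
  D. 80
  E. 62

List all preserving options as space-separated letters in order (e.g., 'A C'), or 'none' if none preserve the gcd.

Answer: A

Derivation:
Old gcd = 6; gcd of others (without N[2]) = 6
New gcd for candidate v: gcd(6, v). Preserves old gcd iff gcd(6, v) = 6.
  Option A: v=54, gcd(6,54)=6 -> preserves
  Option B: v=9, gcd(6,9)=3 -> changes
  Option C: v=32, gcd(6,32)=2 -> changes
  Option D: v=80, gcd(6,80)=2 -> changes
  Option E: v=62, gcd(6,62)=2 -> changes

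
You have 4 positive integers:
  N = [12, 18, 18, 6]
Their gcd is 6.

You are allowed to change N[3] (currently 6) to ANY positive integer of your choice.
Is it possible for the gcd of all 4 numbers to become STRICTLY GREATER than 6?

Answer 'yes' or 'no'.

Answer: no

Derivation:
Current gcd = 6
gcd of all OTHER numbers (without N[3]=6): gcd([12, 18, 18]) = 6
The new gcd after any change is gcd(6, new_value).
This can be at most 6.
Since 6 = old gcd 6, the gcd can only stay the same or decrease.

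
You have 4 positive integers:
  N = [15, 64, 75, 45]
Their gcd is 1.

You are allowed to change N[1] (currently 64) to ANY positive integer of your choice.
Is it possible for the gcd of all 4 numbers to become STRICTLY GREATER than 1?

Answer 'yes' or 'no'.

Current gcd = 1
gcd of all OTHER numbers (without N[1]=64): gcd([15, 75, 45]) = 15
The new gcd after any change is gcd(15, new_value).
This can be at most 15.
Since 15 > old gcd 1, the gcd CAN increase (e.g., set N[1] = 15).

Answer: yes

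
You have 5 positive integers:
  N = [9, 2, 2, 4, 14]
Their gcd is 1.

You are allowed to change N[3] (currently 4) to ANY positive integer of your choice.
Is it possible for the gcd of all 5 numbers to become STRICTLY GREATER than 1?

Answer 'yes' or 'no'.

Current gcd = 1
gcd of all OTHER numbers (without N[3]=4): gcd([9, 2, 2, 14]) = 1
The new gcd after any change is gcd(1, new_value).
This can be at most 1.
Since 1 = old gcd 1, the gcd can only stay the same or decrease.

Answer: no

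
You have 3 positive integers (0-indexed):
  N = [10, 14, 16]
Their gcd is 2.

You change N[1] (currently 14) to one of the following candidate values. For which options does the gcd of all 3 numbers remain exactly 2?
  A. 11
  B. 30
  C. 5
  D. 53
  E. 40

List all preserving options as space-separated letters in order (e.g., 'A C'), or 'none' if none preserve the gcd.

Answer: B E

Derivation:
Old gcd = 2; gcd of others (without N[1]) = 2
New gcd for candidate v: gcd(2, v). Preserves old gcd iff gcd(2, v) = 2.
  Option A: v=11, gcd(2,11)=1 -> changes
  Option B: v=30, gcd(2,30)=2 -> preserves
  Option C: v=5, gcd(2,5)=1 -> changes
  Option D: v=53, gcd(2,53)=1 -> changes
  Option E: v=40, gcd(2,40)=2 -> preserves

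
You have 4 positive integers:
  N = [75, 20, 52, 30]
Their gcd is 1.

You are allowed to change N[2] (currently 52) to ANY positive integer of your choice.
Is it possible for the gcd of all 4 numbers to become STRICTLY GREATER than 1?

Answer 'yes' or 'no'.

Current gcd = 1
gcd of all OTHER numbers (without N[2]=52): gcd([75, 20, 30]) = 5
The new gcd after any change is gcd(5, new_value).
This can be at most 5.
Since 5 > old gcd 1, the gcd CAN increase (e.g., set N[2] = 5).

Answer: yes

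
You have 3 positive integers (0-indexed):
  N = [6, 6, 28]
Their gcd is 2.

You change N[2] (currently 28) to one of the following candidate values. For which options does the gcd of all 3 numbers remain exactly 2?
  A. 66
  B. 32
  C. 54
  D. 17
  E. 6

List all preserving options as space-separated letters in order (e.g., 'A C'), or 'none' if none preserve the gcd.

Old gcd = 2; gcd of others (without N[2]) = 6
New gcd for candidate v: gcd(6, v). Preserves old gcd iff gcd(6, v) = 2.
  Option A: v=66, gcd(6,66)=6 -> changes
  Option B: v=32, gcd(6,32)=2 -> preserves
  Option C: v=54, gcd(6,54)=6 -> changes
  Option D: v=17, gcd(6,17)=1 -> changes
  Option E: v=6, gcd(6,6)=6 -> changes

Answer: B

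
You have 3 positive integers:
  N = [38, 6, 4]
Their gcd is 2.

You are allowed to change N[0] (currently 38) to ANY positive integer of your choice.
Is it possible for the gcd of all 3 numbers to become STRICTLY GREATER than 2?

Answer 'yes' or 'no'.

Answer: no

Derivation:
Current gcd = 2
gcd of all OTHER numbers (without N[0]=38): gcd([6, 4]) = 2
The new gcd after any change is gcd(2, new_value).
This can be at most 2.
Since 2 = old gcd 2, the gcd can only stay the same or decrease.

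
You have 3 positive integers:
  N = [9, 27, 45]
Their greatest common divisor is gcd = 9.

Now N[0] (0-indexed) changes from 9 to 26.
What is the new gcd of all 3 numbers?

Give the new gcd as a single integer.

Numbers: [9, 27, 45], gcd = 9
Change: index 0, 9 -> 26
gcd of the OTHER numbers (without index 0): gcd([27, 45]) = 9
New gcd = gcd(g_others, new_val) = gcd(9, 26) = 1

Answer: 1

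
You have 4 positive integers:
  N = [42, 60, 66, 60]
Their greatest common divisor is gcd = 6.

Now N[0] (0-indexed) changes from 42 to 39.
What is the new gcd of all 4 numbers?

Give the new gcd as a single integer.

Numbers: [42, 60, 66, 60], gcd = 6
Change: index 0, 42 -> 39
gcd of the OTHER numbers (without index 0): gcd([60, 66, 60]) = 6
New gcd = gcd(g_others, new_val) = gcd(6, 39) = 3

Answer: 3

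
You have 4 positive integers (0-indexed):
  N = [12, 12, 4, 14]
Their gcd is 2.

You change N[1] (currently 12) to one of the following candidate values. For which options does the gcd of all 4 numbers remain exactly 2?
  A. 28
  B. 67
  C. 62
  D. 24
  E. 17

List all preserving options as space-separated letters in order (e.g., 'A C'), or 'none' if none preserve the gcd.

Answer: A C D

Derivation:
Old gcd = 2; gcd of others (without N[1]) = 2
New gcd for candidate v: gcd(2, v). Preserves old gcd iff gcd(2, v) = 2.
  Option A: v=28, gcd(2,28)=2 -> preserves
  Option B: v=67, gcd(2,67)=1 -> changes
  Option C: v=62, gcd(2,62)=2 -> preserves
  Option D: v=24, gcd(2,24)=2 -> preserves
  Option E: v=17, gcd(2,17)=1 -> changes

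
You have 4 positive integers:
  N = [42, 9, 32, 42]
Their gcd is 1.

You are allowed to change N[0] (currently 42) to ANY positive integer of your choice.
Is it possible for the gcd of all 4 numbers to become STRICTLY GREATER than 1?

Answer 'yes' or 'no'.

Current gcd = 1
gcd of all OTHER numbers (without N[0]=42): gcd([9, 32, 42]) = 1
The new gcd after any change is gcd(1, new_value).
This can be at most 1.
Since 1 = old gcd 1, the gcd can only stay the same or decrease.

Answer: no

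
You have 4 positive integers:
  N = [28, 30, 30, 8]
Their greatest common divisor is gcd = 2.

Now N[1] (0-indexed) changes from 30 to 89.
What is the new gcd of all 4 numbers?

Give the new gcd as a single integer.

Answer: 1

Derivation:
Numbers: [28, 30, 30, 8], gcd = 2
Change: index 1, 30 -> 89
gcd of the OTHER numbers (without index 1): gcd([28, 30, 8]) = 2
New gcd = gcd(g_others, new_val) = gcd(2, 89) = 1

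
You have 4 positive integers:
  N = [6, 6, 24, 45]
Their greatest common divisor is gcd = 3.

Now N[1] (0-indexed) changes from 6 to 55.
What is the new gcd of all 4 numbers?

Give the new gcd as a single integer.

Answer: 1

Derivation:
Numbers: [6, 6, 24, 45], gcd = 3
Change: index 1, 6 -> 55
gcd of the OTHER numbers (without index 1): gcd([6, 24, 45]) = 3
New gcd = gcd(g_others, new_val) = gcd(3, 55) = 1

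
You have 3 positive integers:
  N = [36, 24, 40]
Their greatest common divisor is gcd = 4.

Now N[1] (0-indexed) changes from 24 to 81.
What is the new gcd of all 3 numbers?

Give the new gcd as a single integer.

Numbers: [36, 24, 40], gcd = 4
Change: index 1, 24 -> 81
gcd of the OTHER numbers (without index 1): gcd([36, 40]) = 4
New gcd = gcd(g_others, new_val) = gcd(4, 81) = 1

Answer: 1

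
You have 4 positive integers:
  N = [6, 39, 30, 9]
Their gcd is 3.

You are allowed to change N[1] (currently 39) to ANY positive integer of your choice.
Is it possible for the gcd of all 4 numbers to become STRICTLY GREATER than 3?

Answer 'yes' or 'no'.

Current gcd = 3
gcd of all OTHER numbers (without N[1]=39): gcd([6, 30, 9]) = 3
The new gcd after any change is gcd(3, new_value).
This can be at most 3.
Since 3 = old gcd 3, the gcd can only stay the same or decrease.

Answer: no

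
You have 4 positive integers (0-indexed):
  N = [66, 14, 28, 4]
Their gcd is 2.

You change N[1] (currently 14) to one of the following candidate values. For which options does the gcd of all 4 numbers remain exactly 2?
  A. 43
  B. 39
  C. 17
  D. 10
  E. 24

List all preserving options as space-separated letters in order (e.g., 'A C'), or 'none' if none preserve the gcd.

Old gcd = 2; gcd of others (without N[1]) = 2
New gcd for candidate v: gcd(2, v). Preserves old gcd iff gcd(2, v) = 2.
  Option A: v=43, gcd(2,43)=1 -> changes
  Option B: v=39, gcd(2,39)=1 -> changes
  Option C: v=17, gcd(2,17)=1 -> changes
  Option D: v=10, gcd(2,10)=2 -> preserves
  Option E: v=24, gcd(2,24)=2 -> preserves

Answer: D E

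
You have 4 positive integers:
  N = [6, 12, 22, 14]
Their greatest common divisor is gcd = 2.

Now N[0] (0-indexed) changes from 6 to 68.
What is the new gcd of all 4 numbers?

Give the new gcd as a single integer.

Numbers: [6, 12, 22, 14], gcd = 2
Change: index 0, 6 -> 68
gcd of the OTHER numbers (without index 0): gcd([12, 22, 14]) = 2
New gcd = gcd(g_others, new_val) = gcd(2, 68) = 2

Answer: 2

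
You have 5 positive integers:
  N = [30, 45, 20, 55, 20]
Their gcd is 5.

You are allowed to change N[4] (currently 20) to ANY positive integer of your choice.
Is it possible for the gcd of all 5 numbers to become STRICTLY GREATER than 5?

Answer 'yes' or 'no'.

Answer: no

Derivation:
Current gcd = 5
gcd of all OTHER numbers (without N[4]=20): gcd([30, 45, 20, 55]) = 5
The new gcd after any change is gcd(5, new_value).
This can be at most 5.
Since 5 = old gcd 5, the gcd can only stay the same or decrease.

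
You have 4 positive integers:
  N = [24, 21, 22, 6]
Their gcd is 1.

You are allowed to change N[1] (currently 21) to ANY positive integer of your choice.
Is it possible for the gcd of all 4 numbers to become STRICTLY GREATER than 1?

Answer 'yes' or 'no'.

Answer: yes

Derivation:
Current gcd = 1
gcd of all OTHER numbers (without N[1]=21): gcd([24, 22, 6]) = 2
The new gcd after any change is gcd(2, new_value).
This can be at most 2.
Since 2 > old gcd 1, the gcd CAN increase (e.g., set N[1] = 2).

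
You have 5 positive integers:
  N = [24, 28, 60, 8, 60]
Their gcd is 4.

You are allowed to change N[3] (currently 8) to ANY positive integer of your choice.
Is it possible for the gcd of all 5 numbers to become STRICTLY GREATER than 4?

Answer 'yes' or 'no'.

Answer: no

Derivation:
Current gcd = 4
gcd of all OTHER numbers (without N[3]=8): gcd([24, 28, 60, 60]) = 4
The new gcd after any change is gcd(4, new_value).
This can be at most 4.
Since 4 = old gcd 4, the gcd can only stay the same or decrease.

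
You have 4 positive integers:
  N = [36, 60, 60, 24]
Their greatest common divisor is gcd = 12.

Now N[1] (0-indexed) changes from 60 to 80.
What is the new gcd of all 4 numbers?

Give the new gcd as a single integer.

Answer: 4

Derivation:
Numbers: [36, 60, 60, 24], gcd = 12
Change: index 1, 60 -> 80
gcd of the OTHER numbers (without index 1): gcd([36, 60, 24]) = 12
New gcd = gcd(g_others, new_val) = gcd(12, 80) = 4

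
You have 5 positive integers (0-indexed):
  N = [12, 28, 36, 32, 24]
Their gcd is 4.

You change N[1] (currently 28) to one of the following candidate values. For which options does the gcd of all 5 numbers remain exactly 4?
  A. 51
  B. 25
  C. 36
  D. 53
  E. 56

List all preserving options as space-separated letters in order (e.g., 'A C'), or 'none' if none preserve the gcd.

Answer: C E

Derivation:
Old gcd = 4; gcd of others (without N[1]) = 4
New gcd for candidate v: gcd(4, v). Preserves old gcd iff gcd(4, v) = 4.
  Option A: v=51, gcd(4,51)=1 -> changes
  Option B: v=25, gcd(4,25)=1 -> changes
  Option C: v=36, gcd(4,36)=4 -> preserves
  Option D: v=53, gcd(4,53)=1 -> changes
  Option E: v=56, gcd(4,56)=4 -> preserves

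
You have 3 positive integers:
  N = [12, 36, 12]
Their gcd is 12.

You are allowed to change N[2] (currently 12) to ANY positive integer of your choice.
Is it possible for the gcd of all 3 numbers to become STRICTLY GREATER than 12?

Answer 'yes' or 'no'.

Answer: no

Derivation:
Current gcd = 12
gcd of all OTHER numbers (without N[2]=12): gcd([12, 36]) = 12
The new gcd after any change is gcd(12, new_value).
This can be at most 12.
Since 12 = old gcd 12, the gcd can only stay the same or decrease.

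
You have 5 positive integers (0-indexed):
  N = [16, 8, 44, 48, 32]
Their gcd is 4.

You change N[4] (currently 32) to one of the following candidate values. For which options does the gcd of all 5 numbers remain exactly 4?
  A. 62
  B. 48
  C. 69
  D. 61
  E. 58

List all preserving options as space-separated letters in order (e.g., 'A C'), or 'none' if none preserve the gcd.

Answer: B

Derivation:
Old gcd = 4; gcd of others (without N[4]) = 4
New gcd for candidate v: gcd(4, v). Preserves old gcd iff gcd(4, v) = 4.
  Option A: v=62, gcd(4,62)=2 -> changes
  Option B: v=48, gcd(4,48)=4 -> preserves
  Option C: v=69, gcd(4,69)=1 -> changes
  Option D: v=61, gcd(4,61)=1 -> changes
  Option E: v=58, gcd(4,58)=2 -> changes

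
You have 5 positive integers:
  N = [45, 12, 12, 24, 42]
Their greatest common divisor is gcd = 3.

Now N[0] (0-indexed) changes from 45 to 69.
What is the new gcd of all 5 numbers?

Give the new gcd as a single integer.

Answer: 3

Derivation:
Numbers: [45, 12, 12, 24, 42], gcd = 3
Change: index 0, 45 -> 69
gcd of the OTHER numbers (without index 0): gcd([12, 12, 24, 42]) = 6
New gcd = gcd(g_others, new_val) = gcd(6, 69) = 3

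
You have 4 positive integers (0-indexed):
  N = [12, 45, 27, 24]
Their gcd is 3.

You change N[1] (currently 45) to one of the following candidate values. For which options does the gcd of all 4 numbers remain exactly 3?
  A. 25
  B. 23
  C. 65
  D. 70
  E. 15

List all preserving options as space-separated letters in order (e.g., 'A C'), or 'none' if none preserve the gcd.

Answer: E

Derivation:
Old gcd = 3; gcd of others (without N[1]) = 3
New gcd for candidate v: gcd(3, v). Preserves old gcd iff gcd(3, v) = 3.
  Option A: v=25, gcd(3,25)=1 -> changes
  Option B: v=23, gcd(3,23)=1 -> changes
  Option C: v=65, gcd(3,65)=1 -> changes
  Option D: v=70, gcd(3,70)=1 -> changes
  Option E: v=15, gcd(3,15)=3 -> preserves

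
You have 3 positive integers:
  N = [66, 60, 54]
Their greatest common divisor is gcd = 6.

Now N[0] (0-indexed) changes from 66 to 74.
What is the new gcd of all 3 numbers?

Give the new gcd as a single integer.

Answer: 2

Derivation:
Numbers: [66, 60, 54], gcd = 6
Change: index 0, 66 -> 74
gcd of the OTHER numbers (without index 0): gcd([60, 54]) = 6
New gcd = gcd(g_others, new_val) = gcd(6, 74) = 2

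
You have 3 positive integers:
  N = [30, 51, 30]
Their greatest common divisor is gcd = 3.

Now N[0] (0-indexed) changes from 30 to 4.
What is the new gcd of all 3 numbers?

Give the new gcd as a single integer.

Answer: 1

Derivation:
Numbers: [30, 51, 30], gcd = 3
Change: index 0, 30 -> 4
gcd of the OTHER numbers (without index 0): gcd([51, 30]) = 3
New gcd = gcd(g_others, new_val) = gcd(3, 4) = 1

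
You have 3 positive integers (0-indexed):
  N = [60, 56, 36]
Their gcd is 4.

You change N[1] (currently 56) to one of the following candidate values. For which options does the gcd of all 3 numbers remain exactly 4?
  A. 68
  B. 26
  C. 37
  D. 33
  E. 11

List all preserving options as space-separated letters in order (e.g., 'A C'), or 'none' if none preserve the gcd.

Old gcd = 4; gcd of others (without N[1]) = 12
New gcd for candidate v: gcd(12, v). Preserves old gcd iff gcd(12, v) = 4.
  Option A: v=68, gcd(12,68)=4 -> preserves
  Option B: v=26, gcd(12,26)=2 -> changes
  Option C: v=37, gcd(12,37)=1 -> changes
  Option D: v=33, gcd(12,33)=3 -> changes
  Option E: v=11, gcd(12,11)=1 -> changes

Answer: A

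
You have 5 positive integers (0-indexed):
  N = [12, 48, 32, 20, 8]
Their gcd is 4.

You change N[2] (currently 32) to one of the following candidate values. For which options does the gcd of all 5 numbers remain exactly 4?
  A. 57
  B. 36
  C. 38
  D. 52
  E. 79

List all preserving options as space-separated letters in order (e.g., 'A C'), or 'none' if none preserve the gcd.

Answer: B D

Derivation:
Old gcd = 4; gcd of others (without N[2]) = 4
New gcd for candidate v: gcd(4, v). Preserves old gcd iff gcd(4, v) = 4.
  Option A: v=57, gcd(4,57)=1 -> changes
  Option B: v=36, gcd(4,36)=4 -> preserves
  Option C: v=38, gcd(4,38)=2 -> changes
  Option D: v=52, gcd(4,52)=4 -> preserves
  Option E: v=79, gcd(4,79)=1 -> changes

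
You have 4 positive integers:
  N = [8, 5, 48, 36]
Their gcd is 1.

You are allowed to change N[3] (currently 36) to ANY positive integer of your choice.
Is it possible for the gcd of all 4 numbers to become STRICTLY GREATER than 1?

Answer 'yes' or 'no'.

Current gcd = 1
gcd of all OTHER numbers (without N[3]=36): gcd([8, 5, 48]) = 1
The new gcd after any change is gcd(1, new_value).
This can be at most 1.
Since 1 = old gcd 1, the gcd can only stay the same or decrease.

Answer: no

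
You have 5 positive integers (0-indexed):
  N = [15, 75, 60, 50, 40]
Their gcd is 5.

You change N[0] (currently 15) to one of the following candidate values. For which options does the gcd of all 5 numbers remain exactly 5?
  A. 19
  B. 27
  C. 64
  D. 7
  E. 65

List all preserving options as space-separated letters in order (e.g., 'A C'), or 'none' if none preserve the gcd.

Old gcd = 5; gcd of others (without N[0]) = 5
New gcd for candidate v: gcd(5, v). Preserves old gcd iff gcd(5, v) = 5.
  Option A: v=19, gcd(5,19)=1 -> changes
  Option B: v=27, gcd(5,27)=1 -> changes
  Option C: v=64, gcd(5,64)=1 -> changes
  Option D: v=7, gcd(5,7)=1 -> changes
  Option E: v=65, gcd(5,65)=5 -> preserves

Answer: E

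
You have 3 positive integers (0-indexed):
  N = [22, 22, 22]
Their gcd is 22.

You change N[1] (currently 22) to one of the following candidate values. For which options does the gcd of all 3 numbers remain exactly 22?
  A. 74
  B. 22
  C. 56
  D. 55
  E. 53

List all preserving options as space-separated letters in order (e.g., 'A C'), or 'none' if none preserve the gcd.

Answer: B

Derivation:
Old gcd = 22; gcd of others (without N[1]) = 22
New gcd for candidate v: gcd(22, v). Preserves old gcd iff gcd(22, v) = 22.
  Option A: v=74, gcd(22,74)=2 -> changes
  Option B: v=22, gcd(22,22)=22 -> preserves
  Option C: v=56, gcd(22,56)=2 -> changes
  Option D: v=55, gcd(22,55)=11 -> changes
  Option E: v=53, gcd(22,53)=1 -> changes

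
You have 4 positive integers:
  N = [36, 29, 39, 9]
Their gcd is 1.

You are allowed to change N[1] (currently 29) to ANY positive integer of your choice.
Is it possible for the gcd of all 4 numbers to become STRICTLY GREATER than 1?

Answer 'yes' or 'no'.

Answer: yes

Derivation:
Current gcd = 1
gcd of all OTHER numbers (without N[1]=29): gcd([36, 39, 9]) = 3
The new gcd after any change is gcd(3, new_value).
This can be at most 3.
Since 3 > old gcd 1, the gcd CAN increase (e.g., set N[1] = 3).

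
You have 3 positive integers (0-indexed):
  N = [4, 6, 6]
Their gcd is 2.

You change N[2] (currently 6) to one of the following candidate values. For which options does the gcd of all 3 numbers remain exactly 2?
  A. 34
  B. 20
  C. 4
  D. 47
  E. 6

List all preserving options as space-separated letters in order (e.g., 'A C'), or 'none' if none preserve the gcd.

Answer: A B C E

Derivation:
Old gcd = 2; gcd of others (without N[2]) = 2
New gcd for candidate v: gcd(2, v). Preserves old gcd iff gcd(2, v) = 2.
  Option A: v=34, gcd(2,34)=2 -> preserves
  Option B: v=20, gcd(2,20)=2 -> preserves
  Option C: v=4, gcd(2,4)=2 -> preserves
  Option D: v=47, gcd(2,47)=1 -> changes
  Option E: v=6, gcd(2,6)=2 -> preserves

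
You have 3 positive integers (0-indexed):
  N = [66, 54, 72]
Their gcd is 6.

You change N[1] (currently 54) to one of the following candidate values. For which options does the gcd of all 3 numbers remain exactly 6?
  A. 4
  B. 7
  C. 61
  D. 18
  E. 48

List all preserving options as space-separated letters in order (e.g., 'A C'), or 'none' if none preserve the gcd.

Old gcd = 6; gcd of others (without N[1]) = 6
New gcd for candidate v: gcd(6, v). Preserves old gcd iff gcd(6, v) = 6.
  Option A: v=4, gcd(6,4)=2 -> changes
  Option B: v=7, gcd(6,7)=1 -> changes
  Option C: v=61, gcd(6,61)=1 -> changes
  Option D: v=18, gcd(6,18)=6 -> preserves
  Option E: v=48, gcd(6,48)=6 -> preserves

Answer: D E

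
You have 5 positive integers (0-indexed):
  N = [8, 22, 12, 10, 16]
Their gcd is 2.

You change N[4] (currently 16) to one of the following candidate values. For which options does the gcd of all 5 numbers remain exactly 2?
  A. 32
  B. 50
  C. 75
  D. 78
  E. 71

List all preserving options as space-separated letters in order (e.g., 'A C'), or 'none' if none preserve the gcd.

Answer: A B D

Derivation:
Old gcd = 2; gcd of others (without N[4]) = 2
New gcd for candidate v: gcd(2, v). Preserves old gcd iff gcd(2, v) = 2.
  Option A: v=32, gcd(2,32)=2 -> preserves
  Option B: v=50, gcd(2,50)=2 -> preserves
  Option C: v=75, gcd(2,75)=1 -> changes
  Option D: v=78, gcd(2,78)=2 -> preserves
  Option E: v=71, gcd(2,71)=1 -> changes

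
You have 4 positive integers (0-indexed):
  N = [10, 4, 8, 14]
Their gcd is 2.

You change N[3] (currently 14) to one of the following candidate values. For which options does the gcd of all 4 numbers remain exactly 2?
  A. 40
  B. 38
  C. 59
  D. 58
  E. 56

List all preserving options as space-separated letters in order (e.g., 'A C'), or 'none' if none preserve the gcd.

Old gcd = 2; gcd of others (without N[3]) = 2
New gcd for candidate v: gcd(2, v). Preserves old gcd iff gcd(2, v) = 2.
  Option A: v=40, gcd(2,40)=2 -> preserves
  Option B: v=38, gcd(2,38)=2 -> preserves
  Option C: v=59, gcd(2,59)=1 -> changes
  Option D: v=58, gcd(2,58)=2 -> preserves
  Option E: v=56, gcd(2,56)=2 -> preserves

Answer: A B D E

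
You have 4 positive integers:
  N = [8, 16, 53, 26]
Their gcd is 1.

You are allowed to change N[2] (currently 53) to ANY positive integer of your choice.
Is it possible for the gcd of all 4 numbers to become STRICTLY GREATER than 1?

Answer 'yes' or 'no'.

Current gcd = 1
gcd of all OTHER numbers (without N[2]=53): gcd([8, 16, 26]) = 2
The new gcd after any change is gcd(2, new_value).
This can be at most 2.
Since 2 > old gcd 1, the gcd CAN increase (e.g., set N[2] = 2).

Answer: yes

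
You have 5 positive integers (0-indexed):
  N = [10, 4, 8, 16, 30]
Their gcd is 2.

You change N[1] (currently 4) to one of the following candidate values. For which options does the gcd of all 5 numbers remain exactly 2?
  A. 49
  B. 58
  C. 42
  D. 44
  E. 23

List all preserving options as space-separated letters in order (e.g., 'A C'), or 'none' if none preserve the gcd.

Answer: B C D

Derivation:
Old gcd = 2; gcd of others (without N[1]) = 2
New gcd for candidate v: gcd(2, v). Preserves old gcd iff gcd(2, v) = 2.
  Option A: v=49, gcd(2,49)=1 -> changes
  Option B: v=58, gcd(2,58)=2 -> preserves
  Option C: v=42, gcd(2,42)=2 -> preserves
  Option D: v=44, gcd(2,44)=2 -> preserves
  Option E: v=23, gcd(2,23)=1 -> changes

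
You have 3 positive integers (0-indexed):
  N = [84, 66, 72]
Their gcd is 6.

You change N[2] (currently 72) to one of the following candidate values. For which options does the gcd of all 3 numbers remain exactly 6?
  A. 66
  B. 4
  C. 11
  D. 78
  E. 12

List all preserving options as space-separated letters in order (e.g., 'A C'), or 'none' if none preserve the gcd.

Old gcd = 6; gcd of others (without N[2]) = 6
New gcd for candidate v: gcd(6, v). Preserves old gcd iff gcd(6, v) = 6.
  Option A: v=66, gcd(6,66)=6 -> preserves
  Option B: v=4, gcd(6,4)=2 -> changes
  Option C: v=11, gcd(6,11)=1 -> changes
  Option D: v=78, gcd(6,78)=6 -> preserves
  Option E: v=12, gcd(6,12)=6 -> preserves

Answer: A D E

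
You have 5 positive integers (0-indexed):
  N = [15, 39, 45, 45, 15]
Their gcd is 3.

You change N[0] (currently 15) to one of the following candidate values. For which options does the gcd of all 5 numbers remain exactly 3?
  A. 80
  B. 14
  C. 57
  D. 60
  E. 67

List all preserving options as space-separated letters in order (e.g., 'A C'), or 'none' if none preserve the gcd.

Old gcd = 3; gcd of others (without N[0]) = 3
New gcd for candidate v: gcd(3, v). Preserves old gcd iff gcd(3, v) = 3.
  Option A: v=80, gcd(3,80)=1 -> changes
  Option B: v=14, gcd(3,14)=1 -> changes
  Option C: v=57, gcd(3,57)=3 -> preserves
  Option D: v=60, gcd(3,60)=3 -> preserves
  Option E: v=67, gcd(3,67)=1 -> changes

Answer: C D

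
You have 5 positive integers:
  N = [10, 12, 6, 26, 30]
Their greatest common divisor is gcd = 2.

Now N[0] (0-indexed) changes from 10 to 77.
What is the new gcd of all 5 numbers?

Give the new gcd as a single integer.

Answer: 1

Derivation:
Numbers: [10, 12, 6, 26, 30], gcd = 2
Change: index 0, 10 -> 77
gcd of the OTHER numbers (without index 0): gcd([12, 6, 26, 30]) = 2
New gcd = gcd(g_others, new_val) = gcd(2, 77) = 1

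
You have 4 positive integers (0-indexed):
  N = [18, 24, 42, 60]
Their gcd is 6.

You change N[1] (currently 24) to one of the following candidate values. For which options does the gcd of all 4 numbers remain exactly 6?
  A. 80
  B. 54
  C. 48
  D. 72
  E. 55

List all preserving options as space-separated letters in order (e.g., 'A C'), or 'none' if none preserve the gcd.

Answer: B C D

Derivation:
Old gcd = 6; gcd of others (without N[1]) = 6
New gcd for candidate v: gcd(6, v). Preserves old gcd iff gcd(6, v) = 6.
  Option A: v=80, gcd(6,80)=2 -> changes
  Option B: v=54, gcd(6,54)=6 -> preserves
  Option C: v=48, gcd(6,48)=6 -> preserves
  Option D: v=72, gcd(6,72)=6 -> preserves
  Option E: v=55, gcd(6,55)=1 -> changes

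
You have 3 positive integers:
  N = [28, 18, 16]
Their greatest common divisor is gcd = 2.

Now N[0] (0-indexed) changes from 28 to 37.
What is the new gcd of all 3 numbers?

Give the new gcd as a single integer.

Numbers: [28, 18, 16], gcd = 2
Change: index 0, 28 -> 37
gcd of the OTHER numbers (without index 0): gcd([18, 16]) = 2
New gcd = gcd(g_others, new_val) = gcd(2, 37) = 1

Answer: 1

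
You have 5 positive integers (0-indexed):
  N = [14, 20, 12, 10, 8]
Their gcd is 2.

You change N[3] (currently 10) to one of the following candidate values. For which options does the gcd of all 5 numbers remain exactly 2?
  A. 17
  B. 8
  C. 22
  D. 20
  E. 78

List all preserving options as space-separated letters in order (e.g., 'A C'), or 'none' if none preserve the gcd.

Old gcd = 2; gcd of others (without N[3]) = 2
New gcd for candidate v: gcd(2, v). Preserves old gcd iff gcd(2, v) = 2.
  Option A: v=17, gcd(2,17)=1 -> changes
  Option B: v=8, gcd(2,8)=2 -> preserves
  Option C: v=22, gcd(2,22)=2 -> preserves
  Option D: v=20, gcd(2,20)=2 -> preserves
  Option E: v=78, gcd(2,78)=2 -> preserves

Answer: B C D E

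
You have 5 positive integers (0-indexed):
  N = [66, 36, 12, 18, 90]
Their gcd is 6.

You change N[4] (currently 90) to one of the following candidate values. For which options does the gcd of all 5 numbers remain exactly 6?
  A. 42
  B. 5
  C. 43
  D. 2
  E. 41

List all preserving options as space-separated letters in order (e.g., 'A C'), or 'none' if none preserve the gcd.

Old gcd = 6; gcd of others (without N[4]) = 6
New gcd for candidate v: gcd(6, v). Preserves old gcd iff gcd(6, v) = 6.
  Option A: v=42, gcd(6,42)=6 -> preserves
  Option B: v=5, gcd(6,5)=1 -> changes
  Option C: v=43, gcd(6,43)=1 -> changes
  Option D: v=2, gcd(6,2)=2 -> changes
  Option E: v=41, gcd(6,41)=1 -> changes

Answer: A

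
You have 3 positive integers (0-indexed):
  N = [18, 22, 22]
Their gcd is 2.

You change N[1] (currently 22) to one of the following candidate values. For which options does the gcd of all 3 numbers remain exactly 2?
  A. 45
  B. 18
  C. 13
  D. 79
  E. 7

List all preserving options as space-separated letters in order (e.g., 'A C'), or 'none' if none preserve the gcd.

Old gcd = 2; gcd of others (without N[1]) = 2
New gcd for candidate v: gcd(2, v). Preserves old gcd iff gcd(2, v) = 2.
  Option A: v=45, gcd(2,45)=1 -> changes
  Option B: v=18, gcd(2,18)=2 -> preserves
  Option C: v=13, gcd(2,13)=1 -> changes
  Option D: v=79, gcd(2,79)=1 -> changes
  Option E: v=7, gcd(2,7)=1 -> changes

Answer: B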